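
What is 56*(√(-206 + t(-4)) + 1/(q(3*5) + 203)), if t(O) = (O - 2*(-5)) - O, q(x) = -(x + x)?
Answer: 56/173 + 784*I ≈ 0.3237 + 784.0*I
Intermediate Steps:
q(x) = -2*x
t(O) = 10 (t(O) = (O + 10) - O = (10 + O) - O = 10)
56*(√(-206 + t(-4)) + 1/(q(3*5) + 203)) = 56*(√(-206 + 10) + 1/(-6*5 + 203)) = 56*(√(-196) + 1/(-2*15 + 203)) = 56*(14*I + 1/(-30 + 203)) = 56*(14*I + 1/173) = 56*(1/173 + 14*I) = 56/173 + 784*I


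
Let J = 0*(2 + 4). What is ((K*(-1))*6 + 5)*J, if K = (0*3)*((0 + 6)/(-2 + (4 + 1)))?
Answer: 0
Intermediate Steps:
K = 0 (K = 0*(6/(-2 + 5)) = 0*(6/3) = 0*(6*(1/3)) = 0*2 = 0)
J = 0 (J = 0*6 = 0)
((K*(-1))*6 + 5)*J = ((0*(-1))*6 + 5)*0 = (0*6 + 5)*0 = (0 + 5)*0 = 5*0 = 0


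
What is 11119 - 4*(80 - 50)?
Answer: 10999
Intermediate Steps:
11119 - 4*(80 - 50) = 11119 - 4*30 = 11119 - 1*120 = 11119 - 120 = 10999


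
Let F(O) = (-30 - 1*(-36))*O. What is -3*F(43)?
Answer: -774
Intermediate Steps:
F(O) = 6*O (F(O) = (-30 + 36)*O = 6*O)
-3*F(43) = -18*43 = -3*258 = -774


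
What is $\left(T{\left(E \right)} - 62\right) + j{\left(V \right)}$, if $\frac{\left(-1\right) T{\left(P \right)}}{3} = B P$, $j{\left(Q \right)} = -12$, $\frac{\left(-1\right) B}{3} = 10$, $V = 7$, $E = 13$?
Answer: $1096$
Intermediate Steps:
$B = -30$ ($B = \left(-3\right) 10 = -30$)
$T{\left(P \right)} = 90 P$ ($T{\left(P \right)} = - 3 \left(- 30 P\right) = 90 P$)
$\left(T{\left(E \right)} - 62\right) + j{\left(V \right)} = \left(90 \cdot 13 - 62\right) - 12 = \left(1170 - 62\right) - 12 = 1108 - 12 = 1096$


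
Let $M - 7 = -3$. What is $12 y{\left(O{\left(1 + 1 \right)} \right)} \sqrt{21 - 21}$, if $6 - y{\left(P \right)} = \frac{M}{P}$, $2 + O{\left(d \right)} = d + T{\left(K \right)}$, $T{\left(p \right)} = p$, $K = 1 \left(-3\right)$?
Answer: $0$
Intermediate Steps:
$M = 4$ ($M = 7 - 3 = 4$)
$K = -3$
$O{\left(d \right)} = -5 + d$ ($O{\left(d \right)} = -2 + \left(d - 3\right) = -2 + \left(-3 + d\right) = -5 + d$)
$y{\left(P \right)} = 6 - \frac{4}{P}$
$12 y{\left(O{\left(1 + 1 \right)} \right)} \sqrt{21 - 21} = 12 \left(6 - \frac{4}{-5 + \left(1 + 1\right)}\right) \sqrt{21 - 21} = 12 \left(6 - \frac{4}{-5 + 2}\right) \sqrt{0} = 12 \left(6 - \frac{4}{-3}\right) 0 = 12 \left(6 - - \frac{4}{3}\right) 0 = 12 \left(6 + \frac{4}{3}\right) 0 = 12 \cdot \frac{22}{3} \cdot 0 = 88 \cdot 0 = 0$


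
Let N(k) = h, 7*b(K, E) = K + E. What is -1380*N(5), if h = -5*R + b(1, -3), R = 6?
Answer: 292560/7 ≈ 41794.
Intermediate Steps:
b(K, E) = E/7 + K/7 (b(K, E) = (K + E)/7 = (E + K)/7 = E/7 + K/7)
h = -212/7 (h = -5*6 + ((⅐)*(-3) + (⅐)*1) = -30 + (-3/7 + ⅐) = -30 - 2/7 = -212/7 ≈ -30.286)
N(k) = -212/7
-1380*N(5) = -1380*(-212/7) = 292560/7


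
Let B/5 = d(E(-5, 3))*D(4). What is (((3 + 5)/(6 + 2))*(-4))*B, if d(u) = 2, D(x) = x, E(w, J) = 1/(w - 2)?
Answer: -160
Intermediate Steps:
E(w, J) = 1/(-2 + w)
B = 40 (B = 5*(2*4) = 5*8 = 40)
(((3 + 5)/(6 + 2))*(-4))*B = (((3 + 5)/(6 + 2))*(-4))*40 = ((8/8)*(-4))*40 = ((8*(1/8))*(-4))*40 = (1*(-4))*40 = -4*40 = -160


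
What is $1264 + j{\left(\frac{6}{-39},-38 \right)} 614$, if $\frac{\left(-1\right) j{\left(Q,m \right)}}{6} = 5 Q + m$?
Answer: $\frac{1873168}{13} \approx 1.4409 \cdot 10^{5}$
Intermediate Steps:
$j{\left(Q,m \right)} = - 30 Q - 6 m$ ($j{\left(Q,m \right)} = - 6 \left(5 Q + m\right) = - 6 \left(m + 5 Q\right) = - 30 Q - 6 m$)
$1264 + j{\left(\frac{6}{-39},-38 \right)} 614 = 1264 + \left(- 30 \frac{6}{-39} - -228\right) 614 = 1264 + \left(- 30 \cdot 6 \left(- \frac{1}{39}\right) + 228\right) 614 = 1264 + \left(\left(-30\right) \left(- \frac{2}{13}\right) + 228\right) 614 = 1264 + \left(\frac{60}{13} + 228\right) 614 = 1264 + \frac{3024}{13} \cdot 614 = 1264 + \frac{1856736}{13} = \frac{1873168}{13}$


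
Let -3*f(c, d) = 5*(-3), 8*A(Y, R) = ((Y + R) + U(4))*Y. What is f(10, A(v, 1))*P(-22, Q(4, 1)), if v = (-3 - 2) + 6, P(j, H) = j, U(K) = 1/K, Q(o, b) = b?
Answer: -110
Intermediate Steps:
v = 1 (v = -5 + 6 = 1)
A(Y, R) = Y*(¼ + R + Y)/8 (A(Y, R) = (((Y + R) + 1/4)*Y)/8 = (((R + Y) + ¼)*Y)/8 = ((¼ + R + Y)*Y)/8 = (Y*(¼ + R + Y))/8 = Y*(¼ + R + Y)/8)
f(c, d) = 5 (f(c, d) = -5*(-3)/3 = -⅓*(-15) = 5)
f(10, A(v, 1))*P(-22, Q(4, 1)) = 5*(-22) = -110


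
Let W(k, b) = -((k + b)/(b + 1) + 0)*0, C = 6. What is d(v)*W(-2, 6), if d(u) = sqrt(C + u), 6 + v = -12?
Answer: 0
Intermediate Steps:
v = -18 (v = -6 - 12 = -18)
W(k, b) = 0 (W(k, b) = -((b + k)/(1 + b) + 0)*0 = -(b + k)/(1 + b)*0 = -1*0 = 0)
d(u) = sqrt(6 + u)
d(v)*W(-2, 6) = sqrt(6 - 18)*0 = sqrt(-12)*0 = (2*I*sqrt(3))*0 = 0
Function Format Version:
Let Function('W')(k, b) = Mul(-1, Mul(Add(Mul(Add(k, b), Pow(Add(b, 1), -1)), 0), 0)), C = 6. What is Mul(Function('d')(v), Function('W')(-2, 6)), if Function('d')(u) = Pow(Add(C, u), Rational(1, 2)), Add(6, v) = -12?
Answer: 0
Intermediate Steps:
v = -18 (v = Add(-6, -12) = -18)
Function('W')(k, b) = 0 (Function('W')(k, b) = Mul(-1, Mul(Add(Mul(Add(b, k), Pow(Add(1, b), -1)), 0), 0)) = Mul(-1, Mul(Add(Mul(Pow(Add(1, b), -1), Add(b, k)), 0), 0)) = Mul(-1, Mul(Mul(Pow(Add(1, b), -1), Add(b, k)), 0)) = Mul(-1, 0) = 0)
Function('d')(u) = Pow(Add(6, u), Rational(1, 2))
Mul(Function('d')(v), Function('W')(-2, 6)) = Mul(Pow(Add(6, -18), Rational(1, 2)), 0) = Mul(Pow(-12, Rational(1, 2)), 0) = Mul(Mul(2, I, Pow(3, Rational(1, 2))), 0) = 0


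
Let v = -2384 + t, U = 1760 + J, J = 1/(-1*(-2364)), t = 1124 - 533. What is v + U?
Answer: -78011/2364 ≈ -33.000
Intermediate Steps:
t = 591
J = 1/2364 ≈ 0.00042301
U = 4160641/2364 (U = 1760 + 1/2364 = 4160641/2364 ≈ 1760.0)
v = -1793 (v = -2384 + 591 = -1793)
v + U = -1793 + 4160641/2364 = -78011/2364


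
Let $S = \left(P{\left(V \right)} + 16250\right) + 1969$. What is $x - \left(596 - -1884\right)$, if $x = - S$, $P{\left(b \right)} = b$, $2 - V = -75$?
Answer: $-20776$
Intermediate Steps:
$V = 77$ ($V = 2 - -75 = 2 + 75 = 77$)
$S = 18296$ ($S = \left(77 + 16250\right) + 1969 = 16327 + 1969 = 18296$)
$x = -18296$ ($x = \left(-1\right) 18296 = -18296$)
$x - \left(596 - -1884\right) = -18296 - \left(596 - -1884\right) = -18296 - \left(596 + 1884\right) = -18296 - 2480 = -20776$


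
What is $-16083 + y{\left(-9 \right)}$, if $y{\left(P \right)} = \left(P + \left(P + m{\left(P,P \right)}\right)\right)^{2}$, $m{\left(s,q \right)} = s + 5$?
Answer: $-15599$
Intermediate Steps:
$m{\left(s,q \right)} = 5 + s$
$y{\left(P \right)} = \left(5 + 3 P\right)^{2}$ ($y{\left(P \right)} = \left(P + \left(P + \left(5 + P\right)\right)\right)^{2} = \left(P + \left(5 + 2 P\right)\right)^{2} = \left(5 + 3 P\right)^{2}$)
$-16083 + y{\left(-9 \right)} = -16083 + \left(5 + 3 \left(-9\right)\right)^{2} = -16083 + \left(5 - 27\right)^{2} = -16083 + \left(-22\right)^{2} = -16083 + 484 = -15599$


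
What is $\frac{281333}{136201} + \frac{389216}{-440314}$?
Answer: $\frac{2725509621}{2306584889} \approx 1.1816$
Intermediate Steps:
$\frac{281333}{136201} + \frac{389216}{-440314} = 281333 \cdot \frac{1}{136201} + 389216 \left(- \frac{1}{440314}\right) = \frac{21641}{10477} - \frac{194608}{220157} = \frac{2725509621}{2306584889}$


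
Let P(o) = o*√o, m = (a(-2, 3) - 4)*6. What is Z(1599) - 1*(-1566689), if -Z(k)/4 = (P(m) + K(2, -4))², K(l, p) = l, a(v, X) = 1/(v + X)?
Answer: 1590001 + 864*I*√2 ≈ 1.59e+6 + 1221.9*I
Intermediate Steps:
a(v, X) = 1/(X + v)
m = -18 (m = (1/(3 - 2) - 4)*6 = (1/1 - 4)*6 = (1 - 4)*6 = -3*6 = -18)
P(o) = o^(3/2)
Z(k) = -4*(2 - 54*I*√2)² (Z(k) = -4*((-18)^(3/2) + 2)² = -4*(-54*I*√2 + 2)² = -4*(2 - 54*I*√2)²)
Z(1599) - 1*(-1566689) = (23312 + 864*I*√2) - 1*(-1566689) = (23312 + 864*I*√2) + 1566689 = 1590001 + 864*I*√2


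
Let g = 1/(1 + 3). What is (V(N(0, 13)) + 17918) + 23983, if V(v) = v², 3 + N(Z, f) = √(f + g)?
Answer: 167693/4 - 3*√53 ≈ 41901.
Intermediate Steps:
g = ¼ (g = 1/4 = ¼ ≈ 0.25000)
N(Z, f) = -3 + √(¼ + f) (N(Z, f) = -3 + √(f + ¼) = -3 + √(¼ + f))
(V(N(0, 13)) + 17918) + 23983 = ((-3 + √(1 + 4*13)/2)² + 17918) + 23983 = ((-3 + √(1 + 52)/2)² + 17918) + 23983 = ((-3 + √53/2)² + 17918) + 23983 = (17918 + (-3 + √53/2)²) + 23983 = 41901 + (-3 + √53/2)²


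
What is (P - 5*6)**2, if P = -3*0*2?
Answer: 900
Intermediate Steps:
P = 0 (P = 0*2 = 0)
(P - 5*6)**2 = (0 - 5*6)**2 = (0 - 30)**2 = (-30)**2 = 900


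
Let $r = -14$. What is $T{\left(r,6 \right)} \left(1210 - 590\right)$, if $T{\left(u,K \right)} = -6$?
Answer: $-3720$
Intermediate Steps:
$T{\left(r,6 \right)} \left(1210 - 590\right) = - 6 \left(1210 - 590\right) = \left(-6\right) 620 = -3720$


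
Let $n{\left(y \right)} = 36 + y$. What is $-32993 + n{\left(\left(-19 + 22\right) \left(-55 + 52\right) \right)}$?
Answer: $-32966$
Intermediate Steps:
$-32993 + n{\left(\left(-19 + 22\right) \left(-55 + 52\right) \right)} = -32993 + \left(36 + \left(-19 + 22\right) \left(-55 + 52\right)\right) = -32993 + \left(36 + 3 \left(-3\right)\right) = -32993 + \left(36 - 9\right) = -32993 + 27 = -32966$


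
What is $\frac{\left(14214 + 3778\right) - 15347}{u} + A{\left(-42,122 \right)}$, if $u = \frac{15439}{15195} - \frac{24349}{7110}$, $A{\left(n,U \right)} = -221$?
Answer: $- \frac{994965827}{754237} \approx -1319.2$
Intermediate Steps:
$u = - \frac{17347451}{7202430}$ ($u = 15439 \cdot \frac{1}{15195} - \frac{24349}{7110} = \frac{15439}{15195} - \frac{24349}{7110} = - \frac{17347451}{7202430} \approx -2.4086$)
$\frac{\left(14214 + 3778\right) - 15347}{u} + A{\left(-42,122 \right)} = \frac{\left(14214 + 3778\right) - 15347}{- \frac{17347451}{7202430}} - 221 = \left(17992 - 15347\right) \left(- \frac{7202430}{17347451}\right) - 221 = 2645 \left(- \frac{7202430}{17347451}\right) - 221 = - \frac{828279450}{754237} - 221 = - \frac{994965827}{754237}$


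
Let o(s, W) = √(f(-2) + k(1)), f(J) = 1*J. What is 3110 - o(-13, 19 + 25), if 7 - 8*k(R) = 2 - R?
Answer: 3110 - I*√5/2 ≈ 3110.0 - 1.118*I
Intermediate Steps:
f(J) = J
k(R) = 5/8 + R/8 (k(R) = 7/8 - (2 - R)/8 = 7/8 + (-¼ + R/8) = 5/8 + R/8)
o(s, W) = I*√5/2 (o(s, W) = √(-2 + (5/8 + (⅛)*1)) = √(-2 + (5/8 + ⅛)) = √(-2 + ¾) = √(-5/4) = I*√5/2)
3110 - o(-13, 19 + 25) = 3110 - I*√5/2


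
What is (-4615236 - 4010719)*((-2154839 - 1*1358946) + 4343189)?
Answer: -7154401580820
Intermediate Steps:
(-4615236 - 4010719)*((-2154839 - 1*1358946) + 4343189) = -8625955*((-2154839 - 1358946) + 4343189) = -8625955*(-3513785 + 4343189) = -8625955*829404 = -7154401580820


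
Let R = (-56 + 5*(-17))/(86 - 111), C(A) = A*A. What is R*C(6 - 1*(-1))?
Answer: 6909/25 ≈ 276.36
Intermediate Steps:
C(A) = A**2
R = 141/25 (R = (-56 - 85)/(-25) = -141*(-1/25) = 141/25 ≈ 5.6400)
R*C(6 - 1*(-1)) = 141*(6 - 1*(-1))**2/25 = 141*(6 + 1)**2/25 = (141/25)*7**2 = (141/25)*49 = 6909/25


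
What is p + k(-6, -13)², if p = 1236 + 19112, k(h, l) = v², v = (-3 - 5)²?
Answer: 16797564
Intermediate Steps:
v = 64 (v = (-8)² = 64)
k(h, l) = 4096 (k(h, l) = 64² = 4096)
p = 20348
p + k(-6, -13)² = 20348 + 4096² = 20348 + 16777216 = 16797564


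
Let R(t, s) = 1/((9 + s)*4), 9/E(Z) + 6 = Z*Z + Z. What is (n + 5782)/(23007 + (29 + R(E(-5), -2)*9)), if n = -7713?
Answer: -54068/645017 ≈ -0.083824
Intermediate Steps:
E(Z) = 9/(-6 + Z + Z²) (E(Z) = 9/(-6 + (Z*Z + Z)) = 9/(-6 + (Z² + Z)) = 9/(-6 + (Z + Z²)) = 9/(-6 + Z + Z²))
R(t, s) = 1/(4*(9 + s)) (R(t, s) = (¼)/(9 + s) = 1/(4*(9 + s)))
(n + 5782)/(23007 + (29 + R(E(-5), -2)*9)) = (-7713 + 5782)/(23007 + (29 + (1/(4*(9 - 2)))*9)) = -1931/(23007 + (29 + ((¼)/7)*9)) = -1931/(23007 + (29 + ((¼)*(⅐))*9)) = -1931/(23007 + (29 + (1/28)*9)) = -1931/(23007 + (29 + 9/28)) = -1931/(23007 + 821/28) = -1931/645017/28 = -1931*28/645017 = -54068/645017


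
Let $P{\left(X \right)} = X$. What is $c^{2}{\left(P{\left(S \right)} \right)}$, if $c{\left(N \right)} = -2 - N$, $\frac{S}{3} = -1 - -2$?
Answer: $25$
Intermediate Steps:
$S = 3$ ($S = 3 \left(-1 - -2\right) = 3 \left(-1 + 2\right) = 3 \cdot 1 = 3$)
$c^{2}{\left(P{\left(S \right)} \right)} = \left(-2 - 3\right)^{2} = \left(-5\right)^{2} = 25$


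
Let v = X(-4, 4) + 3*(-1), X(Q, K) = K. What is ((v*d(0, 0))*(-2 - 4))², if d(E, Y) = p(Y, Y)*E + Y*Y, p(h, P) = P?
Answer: 0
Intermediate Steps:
d(E, Y) = Y² + E*Y (d(E, Y) = Y*E + Y*Y = E*Y + Y² = Y² + E*Y)
v = 1 (v = 4 + 3*(-1) = 4 - 3 = 1)
((v*d(0, 0))*(-2 - 4))² = ((1*(0*(0 + 0)))*(-2 - 4))² = ((1*(0*0))*(-6))² = ((1*0)*(-6))² = (0*(-6))² = 0² = 0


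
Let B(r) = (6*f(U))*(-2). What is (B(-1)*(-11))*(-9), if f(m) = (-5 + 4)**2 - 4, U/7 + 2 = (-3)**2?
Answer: 3564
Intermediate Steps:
U = 49 (U = -14 + 7*(-3)**2 = -14 + 7*9 = -14 + 63 = 49)
f(m) = -3 (f(m) = (-1)**2 - 4 = 1 - 4 = -3)
B(r) = 36 (B(r) = (6*(-3))*(-2) = -18*(-2) = 36)
(B(-1)*(-11))*(-9) = (36*(-11))*(-9) = -396*(-9) = 3564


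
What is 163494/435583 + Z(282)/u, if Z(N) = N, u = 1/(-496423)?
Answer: -60977824166244/435583 ≈ -1.3999e+8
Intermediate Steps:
u = -1/496423 ≈ -2.0144e-6
163494/435583 + Z(282)/u = 163494/435583 + 282/(-1/496423) = 163494*(1/435583) + 282*(-496423) = 163494/435583 - 139991286 = -60977824166244/435583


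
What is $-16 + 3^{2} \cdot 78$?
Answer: $686$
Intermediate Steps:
$-16 + 3^{2} \cdot 78 = -16 + 9 \cdot 78 = -16 + 702 = 686$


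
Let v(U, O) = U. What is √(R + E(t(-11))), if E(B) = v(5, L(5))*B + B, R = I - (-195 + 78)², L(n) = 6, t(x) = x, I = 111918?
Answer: 3*√10907 ≈ 313.31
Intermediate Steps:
R = 98229 (R = 111918 - (-195 + 78)² = 111918 - 1*(-117)² = 111918 - 1*13689 = 111918 - 13689 = 98229)
E(B) = 6*B (E(B) = 5*B + B = 6*B)
√(R + E(t(-11))) = √(98229 + 6*(-11)) = √(98229 - 66) = √98163 = 3*√10907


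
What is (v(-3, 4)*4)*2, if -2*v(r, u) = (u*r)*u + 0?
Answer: 192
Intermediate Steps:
v(r, u) = -r*u²/2 (v(r, u) = -((u*r)*u + 0)/2 = -((r*u)*u + 0)/2 = -(r*u² + 0)/2 = -r*u²/2)
(v(-3, 4)*4)*2 = (-½*(-3)*4²*4)*2 = (-½*(-3)*16*4)*2 = (24*4)*2 = 96*2 = 192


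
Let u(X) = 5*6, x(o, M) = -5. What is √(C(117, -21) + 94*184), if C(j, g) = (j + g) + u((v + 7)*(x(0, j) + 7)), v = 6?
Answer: √17422 ≈ 131.99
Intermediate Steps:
u(X) = 30
C(j, g) = 30 + g + j (C(j, g) = (j + g) + 30 = (g + j) + 30 = 30 + g + j)
√(C(117, -21) + 94*184) = √((30 - 21 + 117) + 94*184) = √(126 + 17296) = √17422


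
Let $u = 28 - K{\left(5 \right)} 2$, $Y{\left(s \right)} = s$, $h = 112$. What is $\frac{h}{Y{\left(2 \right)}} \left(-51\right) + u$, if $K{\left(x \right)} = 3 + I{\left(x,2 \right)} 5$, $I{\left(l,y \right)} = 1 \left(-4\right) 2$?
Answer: $-2754$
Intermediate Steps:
$I{\left(l,y \right)} = -8$ ($I{\left(l,y \right)} = \left(-4\right) 2 = -8$)
$K{\left(x \right)} = -37$ ($K{\left(x \right)} = 3 - 40 = -37$)
$u = 102$ ($u = 28 - \left(-37\right) 2 = 28 - -74 = 28 + 74 = 102$)
$\frac{h}{Y{\left(2 \right)}} \left(-51\right) + u = \frac{112}{2} \left(-51\right) + 102 = 112 \cdot \frac{1}{2} \left(-51\right) + 102 = 56 \left(-51\right) + 102 = -2856 + 102 = -2754$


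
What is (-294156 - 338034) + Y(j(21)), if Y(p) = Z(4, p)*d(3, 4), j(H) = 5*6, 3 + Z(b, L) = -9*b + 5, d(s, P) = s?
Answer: -632292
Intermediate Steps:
Z(b, L) = 2 - 9*b (Z(b, L) = -3 + (-9*b + 5) = -3 + (5 - 9*b) = 2 - 9*b)
j(H) = 30
Y(p) = -102 (Y(p) = (2 - 9*4)*3 = (2 - 36)*3 = -34*3 = -102)
(-294156 - 338034) + Y(j(21)) = (-294156 - 338034) - 102 = -632190 - 102 = -632292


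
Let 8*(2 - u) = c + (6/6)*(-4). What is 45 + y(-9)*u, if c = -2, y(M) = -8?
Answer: 23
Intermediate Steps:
u = 11/4 (u = 2 - (-2 + (6/6)*(-4))/8 = 2 - (-2 + (6*(⅙))*(-4))/8 = 2 - (-2 + 1*(-4))/8 = 2 - (-2 - 4)/8 = 2 - ⅛*(-6) = 2 + ¾ = 11/4 ≈ 2.7500)
45 + y(-9)*u = 45 - 8*11/4 = 45 - 22 = 23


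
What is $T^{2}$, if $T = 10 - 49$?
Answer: $1521$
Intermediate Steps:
$T = -39$ ($T = 10 - 49 = -39$)
$T^{2} = \left(-39\right)^{2} = 1521$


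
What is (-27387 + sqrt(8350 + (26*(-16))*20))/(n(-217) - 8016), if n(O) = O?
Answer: 27387/8233 - sqrt(30)/8233 ≈ 3.3258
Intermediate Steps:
(-27387 + sqrt(8350 + (26*(-16))*20))/(n(-217) - 8016) = (-27387 + sqrt(8350 + (26*(-16))*20))/(-217 - 8016) = (-27387 + sqrt(8350 - 416*20))/(-8233) = (-27387 + sqrt(8350 - 8320))*(-1/8233) = (-27387 + sqrt(30))*(-1/8233) = 27387/8233 - sqrt(30)/8233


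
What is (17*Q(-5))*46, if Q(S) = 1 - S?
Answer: 4692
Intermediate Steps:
(17*Q(-5))*46 = (17*(1 - 1*(-5)))*46 = (17*(1 + 5))*46 = (17*6)*46 = 102*46 = 4692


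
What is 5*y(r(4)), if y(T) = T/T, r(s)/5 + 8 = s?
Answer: 5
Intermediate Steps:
r(s) = -40 + 5*s
y(T) = 1
5*y(r(4)) = 5*1 = 5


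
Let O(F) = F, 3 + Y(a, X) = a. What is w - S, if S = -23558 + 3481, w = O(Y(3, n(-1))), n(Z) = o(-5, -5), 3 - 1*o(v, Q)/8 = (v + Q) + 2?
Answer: 20077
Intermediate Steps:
o(v, Q) = 8 - 8*Q - 8*v (o(v, Q) = 24 - 8*((v + Q) + 2) = 24 - 8*((Q + v) + 2) = 24 - 8*(2 + Q + v) = 24 + (-16 - 8*Q - 8*v) = 8 - 8*Q - 8*v)
n(Z) = 88 (n(Z) = 8 - 8*(-5) - 8*(-5) = 8 + 40 + 40 = 88)
Y(a, X) = -3 + a
w = 0 (w = -3 + 3 = 0)
S = -20077
w - S = 0 - 1*(-20077) = 0 + 20077 = 20077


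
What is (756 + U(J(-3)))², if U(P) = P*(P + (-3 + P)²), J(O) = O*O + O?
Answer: 715716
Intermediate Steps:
J(O) = O + O² (J(O) = O² + O = O + O²)
(756 + U(J(-3)))² = (756 + (-3*(1 - 3))*(-3*(1 - 3) + (-3 - 3*(1 - 3))²))² = (756 + (-3*(-2))*(-3*(-2) + (-3 - 3*(-2))²))² = (756 + 6*(6 + (-3 + 6)²))² = (756 + 6*(6 + 3²))² = (756 + 6*(6 + 9))² = (756 + 6*15)² = (756 + 90)² = 846² = 715716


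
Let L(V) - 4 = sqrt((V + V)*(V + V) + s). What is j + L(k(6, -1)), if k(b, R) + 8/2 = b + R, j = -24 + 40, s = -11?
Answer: 20 + I*sqrt(7) ≈ 20.0 + 2.6458*I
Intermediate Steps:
j = 16
k(b, R) = -4 + R + b (k(b, R) = -4 + (b + R) = -4 + (R + b) = -4 + R + b)
L(V) = 4 + sqrt(-11 + 4*V**2) (L(V) = 4 + sqrt((V + V)*(V + V) - 11) = 4 + sqrt((2*V)*(2*V) - 11) = 4 + sqrt(4*V**2 - 11) = 4 + sqrt(-11 + 4*V**2))
j + L(k(6, -1)) = 16 + (4 + sqrt(-11 + 4*(-4 - 1 + 6)**2)) = 16 + (4 + sqrt(-11 + 4*1**2)) = 16 + (4 + sqrt(-11 + 4*1)) = 16 + (4 + sqrt(-11 + 4)) = 16 + (4 + sqrt(-7)) = 16 + (4 + I*sqrt(7)) = 20 + I*sqrt(7)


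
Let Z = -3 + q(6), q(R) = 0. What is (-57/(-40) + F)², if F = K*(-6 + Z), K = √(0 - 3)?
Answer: -385551/1600 - 513*I*√3/20 ≈ -240.97 - 44.427*I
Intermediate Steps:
K = I*√3 (K = √(-3) = I*√3 ≈ 1.732*I)
Z = -3 (Z = -3 + 0 = -3)
F = -9*I*√3 (F = (I*√3)*(-6 - 3) = (I*√3)*(-9) = -9*I*√3 ≈ -15.588*I)
(-57/(-40) + F)² = (-57/(-40) - 9*I*√3)² = (-57*(-1/40) - 9*I*√3)² = (57/40 - 9*I*√3)²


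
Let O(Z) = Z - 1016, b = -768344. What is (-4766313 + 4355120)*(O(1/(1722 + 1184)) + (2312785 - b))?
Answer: -3680509749786147/2906 ≈ -1.2665e+12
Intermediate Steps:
O(Z) = -1016 + Z
(-4766313 + 4355120)*(O(1/(1722 + 1184)) + (2312785 - b)) = (-4766313 + 4355120)*((-1016 + 1/(1722 + 1184)) + (2312785 - 1*(-768344))) = -411193*((-1016 + 1/2906) + (2312785 + 768344)) = -411193*((-1016 + 1/2906) + 3081129) = -411193*(-2952495/2906 + 3081129) = -411193*8950808379/2906 = -3680509749786147/2906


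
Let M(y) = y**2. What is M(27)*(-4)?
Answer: -2916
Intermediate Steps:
M(27)*(-4) = 27**2*(-4) = 729*(-4) = -2916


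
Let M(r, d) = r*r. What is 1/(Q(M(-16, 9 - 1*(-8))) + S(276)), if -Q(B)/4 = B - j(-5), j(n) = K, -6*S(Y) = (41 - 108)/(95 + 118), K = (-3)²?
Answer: -1278/1262597 ≈ -0.0010122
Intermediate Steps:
K = 9
S(Y) = 67/1278 (S(Y) = -(41 - 108)/(6*(95 + 118)) = -(-67)/(6*213) = -⅙*(-67/213) = 67/1278)
j(n) = 9
M(r, d) = r²
Q(B) = 36 - 4*B (Q(B) = -4*(B - 1*9) = -4*(B - 9) = -4*(-9 + B) = 36 - 4*B)
1/(Q(M(-16, 9 - 1*(-8))) + S(276)) = 1/((36 - 4*(-16)²) + 67/1278) = 1/((36 - 4*256) + 67/1278) = 1/((36 - 1024) + 67/1278) = 1/(-988 + 67/1278) = 1/(-1262597/1278) = -1278/1262597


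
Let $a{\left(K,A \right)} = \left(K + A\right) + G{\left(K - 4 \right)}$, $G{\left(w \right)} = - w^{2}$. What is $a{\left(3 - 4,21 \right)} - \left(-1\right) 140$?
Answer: $135$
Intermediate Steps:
$a{\left(K,A \right)} = A + K - \left(-4 + K\right)^{2}$ ($a{\left(K,A \right)} = \left(K + A\right) - \left(K - 4\right)^{2} = \left(A + K\right) - \left(K - 4\right)^{2} = \left(A + K\right) - \left(-4 + K\right)^{2} = A + K - \left(-4 + K\right)^{2}$)
$a{\left(3 - 4,21 \right)} - \left(-1\right) 140 = \left(21 + \left(3 - 4\right) - \left(-4 + \left(3 - 4\right)\right)^{2}\right) - \left(-1\right) 140 = \left(21 - 1 - \left(-4 - 1\right)^{2}\right) - -140 = \left(21 - 1 - \left(-5\right)^{2}\right) + 140 = \left(21 - 1 - 25\right) + 140 = -5 + 140 = 135$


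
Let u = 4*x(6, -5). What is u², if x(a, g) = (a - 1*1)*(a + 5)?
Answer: 48400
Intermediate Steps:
x(a, g) = (-1 + a)*(5 + a) (x(a, g) = (a - 1)*(5 + a) = (-1 + a)*(5 + a))
u = 220 (u = 4*(-5 + 6² + 4*6) = 4*(-5 + 36 + 24) = 4*55 = 220)
u² = 220² = 48400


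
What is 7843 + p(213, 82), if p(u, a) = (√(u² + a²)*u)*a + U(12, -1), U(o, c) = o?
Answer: 7855 + 17466*√52093 ≈ 3.9943e+6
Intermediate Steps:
p(u, a) = 12 + a*u*√(a² + u²) (p(u, a) = (√(u² + a²)*u)*a + 12 = (√(a² + u²)*u)*a + 12 = (u*√(a² + u²))*a + 12 = a*u*√(a² + u²) + 12 = 12 + a*u*√(a² + u²))
7843 + p(213, 82) = 7843 + (12 + 82*213*√(82² + 213²)) = 7843 + (12 + 82*213*√(6724 + 45369)) = 7843 + (12 + 82*213*√52093) = 7843 + (12 + 17466*√52093) = 7855 + 17466*√52093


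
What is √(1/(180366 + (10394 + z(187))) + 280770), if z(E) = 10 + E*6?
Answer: √2584666115413293/95946 ≈ 529.88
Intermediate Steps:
z(E) = 10 + 6*E
√(1/(180366 + (10394 + z(187))) + 280770) = √(1/(180366 + (10394 + (10 + 6*187))) + 280770) = √(1/(180366 + (10394 + (10 + 1122))) + 280770) = √(1/(180366 + (10394 + 1132)) + 280770) = √(1/(180366 + 11526) + 280770) = √(1/191892 + 280770) = √(53877516841/191892) = √2584666115413293/95946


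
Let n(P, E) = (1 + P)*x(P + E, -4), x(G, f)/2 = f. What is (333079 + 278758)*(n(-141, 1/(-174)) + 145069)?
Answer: 89443839193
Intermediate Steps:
x(G, f) = 2*f
n(P, E) = -8 - 8*P (n(P, E) = (1 + P)*(2*(-4)) = (1 + P)*(-8) = -8 - 8*P)
(333079 + 278758)*(n(-141, 1/(-174)) + 145069) = (333079 + 278758)*((-8 - 8*(-141)) + 145069) = 611837*((-8 + 1128) + 145069) = 611837*(1120 + 145069) = 611837*146189 = 89443839193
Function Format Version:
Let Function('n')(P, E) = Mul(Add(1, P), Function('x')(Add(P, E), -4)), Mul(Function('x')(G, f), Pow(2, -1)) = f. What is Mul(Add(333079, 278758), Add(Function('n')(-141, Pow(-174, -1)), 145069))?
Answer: 89443839193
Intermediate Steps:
Function('x')(G, f) = Mul(2, f)
Function('n')(P, E) = Add(-8, Mul(-8, P)) (Function('n')(P, E) = Mul(Add(1, P), Mul(2, -4)) = Mul(Add(1, P), -8) = Add(-8, Mul(-8, P)))
Mul(Add(333079, 278758), Add(Function('n')(-141, Pow(-174, -1)), 145069)) = Mul(Add(333079, 278758), Add(Add(-8, Mul(-8, -141)), 145069)) = Mul(611837, Add(Add(-8, 1128), 145069)) = Mul(611837, Add(1120, 145069)) = Mul(611837, 146189) = 89443839193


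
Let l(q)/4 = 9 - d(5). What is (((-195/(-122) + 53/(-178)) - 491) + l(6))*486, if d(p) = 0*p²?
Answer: -1197083124/5429 ≈ -2.2050e+5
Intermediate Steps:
d(p) = 0
l(q) = 36 (l(q) = 4*(9 - 1*0) = 4*(9 + 0) = 4*9 = 36)
(((-195/(-122) + 53/(-178)) - 491) + l(6))*486 = (((-195/(-122) + 53/(-178)) - 491) + 36)*486 = (((-195*(-1/122) + 53*(-1/178)) - 491) + 36)*486 = (((195/122 - 53/178) - 491) + 36)*486 = ((7061/5429 - 491) + 36)*486 = (-2658578/5429 + 36)*486 = -2463134/5429*486 = -1197083124/5429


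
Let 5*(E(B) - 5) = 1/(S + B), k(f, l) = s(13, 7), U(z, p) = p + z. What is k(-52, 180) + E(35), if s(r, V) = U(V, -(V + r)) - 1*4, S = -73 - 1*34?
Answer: -4321/360 ≈ -12.003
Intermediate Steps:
S = -107 (S = -73 - 34 = -107)
s(r, V) = -4 - r (s(r, V) = (-(V + r) + V) - 1*4 = ((-V - r) + V) - 4 = -r - 4 = -4 - r)
k(f, l) = -17 (k(f, l) = -4 - 1*13 = -4 - 13 = -17)
E(B) = 5 + 1/(5*(-107 + B))
k(-52, 180) + E(35) = -17 + (-2674 + 25*35)/(5*(-107 + 35)) = -17 + (1/5)*(-2674 + 875)/(-72) = -17 + (1/5)*(-1/72)*(-1799) = -17 + 1799/360 = -4321/360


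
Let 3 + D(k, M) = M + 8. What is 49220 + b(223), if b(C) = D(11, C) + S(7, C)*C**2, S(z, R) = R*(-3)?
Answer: -33219253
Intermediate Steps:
S(z, R) = -3*R
D(k, M) = 5 + M (D(k, M) = -3 + (M + 8) = -3 + (8 + M) = 5 + M)
b(C) = 5 + C - 3*C**3 (b(C) = (5 + C) + (-3*C)*C**2 = (5 + C) - 3*C**3 = 5 + C - 3*C**3)
49220 + b(223) = 49220 + (5 + 223 - 3*223**3) = 49220 + (5 + 223 - 3*11089567) = 49220 + (5 + 223 - 33268701) = 49220 - 33268473 = -33219253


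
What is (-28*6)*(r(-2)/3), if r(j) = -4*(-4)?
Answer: -896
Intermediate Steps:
r(j) = 16
(-28*6)*(r(-2)/3) = (-28*6)*(16/3) = -2688/3 = -168*16/3 = -896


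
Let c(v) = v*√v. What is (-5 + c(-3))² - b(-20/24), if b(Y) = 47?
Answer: -49 + 30*I*√3 ≈ -49.0 + 51.962*I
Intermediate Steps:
c(v) = v^(3/2)
(-5 + c(-3))² - b(-20/24) = (-5 + (-3)^(3/2))² - 1*47 = (-5 - 3*I*√3)² - 47 = -47 + (-5 - 3*I*√3)²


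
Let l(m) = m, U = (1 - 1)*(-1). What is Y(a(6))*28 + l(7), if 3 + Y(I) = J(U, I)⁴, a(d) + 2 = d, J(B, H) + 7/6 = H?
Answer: 559699/324 ≈ 1727.5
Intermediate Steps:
U = 0 (U = 0*(-1) = 0)
J(B, H) = -7/6 + H
a(d) = -2 + d
Y(I) = -3 + (-7/6 + I)⁴
Y(a(6))*28 + l(7) = (-3 + (-7 + 6*(-2 + 6))⁴/1296)*28 + 7 = (-3 + (-7 + 6*4)⁴/1296)*28 + 7 = (-3 + (-7 + 24)⁴/1296)*28 + 7 = (-3 + (1/1296)*17⁴)*28 + 7 = (-3 + (1/1296)*83521)*28 + 7 = (-3 + 83521/1296)*28 + 7 = (79633/1296)*28 + 7 = 557431/324 + 7 = 559699/324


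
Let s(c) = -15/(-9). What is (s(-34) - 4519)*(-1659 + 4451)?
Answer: -37837184/3 ≈ -1.2612e+7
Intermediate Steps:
s(c) = 5/3 (s(c) = -15*(-1/9) = 5/3)
(s(-34) - 4519)*(-1659 + 4451) = (5/3 - 4519)*(-1659 + 4451) = -13552/3*2792 = -37837184/3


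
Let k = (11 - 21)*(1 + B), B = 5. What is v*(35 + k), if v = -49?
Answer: 1225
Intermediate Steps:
k = -60 (k = (11 - 21)*(1 + 5) = -10*6 = -60)
v*(35 + k) = -49*(35 - 60) = -49*(-25) = 1225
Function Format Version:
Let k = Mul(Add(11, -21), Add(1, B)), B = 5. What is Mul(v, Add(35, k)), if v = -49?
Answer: 1225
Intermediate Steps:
k = -60 (k = Mul(Add(11, -21), Add(1, 5)) = Mul(-10, 6) = -60)
Mul(v, Add(35, k)) = Mul(-49, Add(35, -60)) = Mul(-49, -25) = 1225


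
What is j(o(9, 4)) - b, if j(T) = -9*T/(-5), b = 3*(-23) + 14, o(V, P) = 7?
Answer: 338/5 ≈ 67.600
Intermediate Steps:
b = -55 (b = -69 + 14 = -55)
j(T) = 9*T/5 (j(T) = -9*T*(-1)/5 = -(-9)*T/5 = 9*T/5)
j(o(9, 4)) - b = (9/5)*7 - 1*(-55) = 63/5 + 55 = 338/5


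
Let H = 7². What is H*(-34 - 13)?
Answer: -2303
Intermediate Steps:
H = 49
H*(-34 - 13) = 49*(-34 - 13) = 49*(-47) = -2303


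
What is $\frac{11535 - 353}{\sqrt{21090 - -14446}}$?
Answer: $\frac{5591 \sqrt{2221}}{4442} \approx 59.318$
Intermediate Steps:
$\frac{11535 - 353}{\sqrt{21090 - -14446}} = \frac{11182}{\sqrt{21090 + \left(-4508 + 18954\right)}} = \frac{11182}{\sqrt{21090 + 14446}} = \frac{11182}{\sqrt{35536}} = \frac{11182}{4 \sqrt{2221}} = 11182 \frac{\sqrt{2221}}{8884} = \frac{5591 \sqrt{2221}}{4442}$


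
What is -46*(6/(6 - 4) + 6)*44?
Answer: -18216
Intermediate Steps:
-46*(6/(6 - 4) + 6)*44 = -46*(6/2 + 6)*44 = -46*(6*(1/2) + 6)*44 = -46*(3 + 6)*44 = -46*9*44 = -414*44 = -18216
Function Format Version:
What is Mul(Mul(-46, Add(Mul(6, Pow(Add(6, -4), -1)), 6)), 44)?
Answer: -18216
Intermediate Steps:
Mul(Mul(-46, Add(Mul(6, Pow(Add(6, -4), -1)), 6)), 44) = Mul(Mul(-46, Add(Mul(6, Pow(2, -1)), 6)), 44) = Mul(Mul(-46, Add(Mul(6, Rational(1, 2)), 6)), 44) = Mul(Mul(-46, Add(3, 6)), 44) = Mul(Mul(-46, 9), 44) = Mul(-414, 44) = -18216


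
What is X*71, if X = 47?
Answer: 3337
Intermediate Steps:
X*71 = 47*71 = 3337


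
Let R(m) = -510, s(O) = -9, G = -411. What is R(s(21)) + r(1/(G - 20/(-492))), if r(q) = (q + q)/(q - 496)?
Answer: -12786684564/25071931 ≈ -510.00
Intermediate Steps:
r(q) = 2*q/(-496 + q) (r(q) = (2*q)/(-496 + q) = 2*q/(-496 + q))
R(s(21)) + r(1/(G - 20/(-492))) = -510 + 2/((-411 - 20/(-492))*(-496 + 1/(-411 - 20/(-492)))) = -510 + 2/((-411 - 20*(-1/492))*(-496 + 1/(-411 - 20*(-1/492)))) = -510 + 2/((-411 + 5/123)*(-496 + 1/(-411 + 5/123))) = -510 + 2/((-50548/123)*(-496 + 1/(-50548/123))) = -510 + 2*(-123/50548)/(-496 - 123/50548) = -510 + 2*(-123/50548)/(-25071931/50548) = -510 + 2*(-123/50548)*(-50548/25071931) = -510 + 246/25071931 = -12786684564/25071931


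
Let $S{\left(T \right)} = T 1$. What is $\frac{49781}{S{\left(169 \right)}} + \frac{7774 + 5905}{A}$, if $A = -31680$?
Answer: $\frac{1574750329}{5353920} \approx 294.13$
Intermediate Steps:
$S{\left(T \right)} = T$
$\frac{49781}{S{\left(169 \right)}} + \frac{7774 + 5905}{A} = \frac{49781}{169} + \frac{7774 + 5905}{-31680} = 49781 \cdot \frac{1}{169} + 13679 \left(- \frac{1}{31680}\right) = \frac{49781}{169} - \frac{13679}{31680} = \frac{1574750329}{5353920}$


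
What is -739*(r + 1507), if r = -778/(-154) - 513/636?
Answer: -18230811491/16324 ≈ -1.1168e+6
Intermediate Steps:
r = 69301/16324 (r = -778*(-1/154) - 513*1/636 = 389/77 - 171/212 = 69301/16324 ≈ 4.2453)
-739*(r + 1507) = -739*(69301/16324 + 1507) = -739*24669569/16324 = -18230811491/16324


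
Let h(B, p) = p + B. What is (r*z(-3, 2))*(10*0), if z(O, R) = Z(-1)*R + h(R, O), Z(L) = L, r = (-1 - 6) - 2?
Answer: 0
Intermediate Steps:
h(B, p) = B + p
r = -9 (r = -7 - 2 = -9)
z(O, R) = O (z(O, R) = -R + (R + O) = -R + (O + R) = O)
(r*z(-3, 2))*(10*0) = (-9*(-3))*(10*0) = 27*0 = 0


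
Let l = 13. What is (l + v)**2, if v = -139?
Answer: 15876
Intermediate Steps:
(l + v)**2 = (13 - 139)**2 = (-126)**2 = 15876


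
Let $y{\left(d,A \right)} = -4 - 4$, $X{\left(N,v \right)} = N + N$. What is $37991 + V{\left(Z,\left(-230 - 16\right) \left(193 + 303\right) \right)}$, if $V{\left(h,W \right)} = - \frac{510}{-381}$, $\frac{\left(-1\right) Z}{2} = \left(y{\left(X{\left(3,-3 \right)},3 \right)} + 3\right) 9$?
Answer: $\frac{4825027}{127} \approx 37992.0$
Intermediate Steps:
$X{\left(N,v \right)} = 2 N$
$y{\left(d,A \right)} = -8$ ($y{\left(d,A \right)} = -4 - 4 = -8$)
$Z = 90$ ($Z = - 2 \left(-8 + 3\right) 9 = - 2 \left(\left(-5\right) 9\right) = \left(-2\right) \left(-45\right) = 90$)
$V{\left(h,W \right)} = \frac{170}{127}$ ($V{\left(h,W \right)} = \left(-510\right) \left(- \frac{1}{381}\right) = \frac{170}{127}$)
$37991 + V{\left(Z,\left(-230 - 16\right) \left(193 + 303\right) \right)} = 37991 + \frac{170}{127} = \frac{4825027}{127}$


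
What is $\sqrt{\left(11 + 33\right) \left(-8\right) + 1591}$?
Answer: $\sqrt{1239} \approx 35.199$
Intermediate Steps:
$\sqrt{\left(11 + 33\right) \left(-8\right) + 1591} = \sqrt{44 \left(-8\right) + 1591} = \sqrt{-352 + 1591} = \sqrt{1239}$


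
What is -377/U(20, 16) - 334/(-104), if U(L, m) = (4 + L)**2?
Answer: 19147/7488 ≈ 2.5570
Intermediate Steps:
-377/U(20, 16) - 334/(-104) = -377/(4 + 20)**2 - 334/(-104) = -377/(24**2) - 334*(-1/104) = -377/576 + 167/52 = 19147/7488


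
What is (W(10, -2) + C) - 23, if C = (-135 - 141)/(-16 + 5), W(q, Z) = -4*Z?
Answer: 111/11 ≈ 10.091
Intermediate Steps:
C = 276/11 (C = -276/(-11) = -276*(-1/11) = 276/11 ≈ 25.091)
(W(10, -2) + C) - 23 = (-4*(-2) + 276/11) - 23 = (8 + 276/11) - 23 = 364/11 - 23 = 111/11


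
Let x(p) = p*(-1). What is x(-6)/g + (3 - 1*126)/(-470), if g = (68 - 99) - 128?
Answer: 5579/24910 ≈ 0.22397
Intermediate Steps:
x(p) = -p
g = -159 (g = -31 - 128 = -159)
x(-6)/g + (3 - 1*126)/(-470) = -1*(-6)/(-159) + (3 - 1*126)/(-470) = 6*(-1/159) + (3 - 126)*(-1/470) = -2/53 - 123*(-1/470) = -2/53 + 123/470 = 5579/24910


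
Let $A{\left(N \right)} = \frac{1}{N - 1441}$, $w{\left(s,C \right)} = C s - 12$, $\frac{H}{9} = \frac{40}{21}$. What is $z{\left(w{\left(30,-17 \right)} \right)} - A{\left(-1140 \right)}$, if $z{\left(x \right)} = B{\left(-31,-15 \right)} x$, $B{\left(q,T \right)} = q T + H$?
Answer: $- \frac{4547076743}{18067} \approx -2.5168 \cdot 10^{5}$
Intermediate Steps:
$H = \frac{120}{7}$ ($H = 9 \cdot \frac{40}{21} = \frac{120}{7} \approx 17.143$)
$w{\left(s,C \right)} = -12 + C s$
$B{\left(q,T \right)} = \frac{120}{7} + T q$ ($B{\left(q,T \right)} = q T + \frac{120}{7} = T q + \frac{120}{7} = \frac{120}{7} + T q$)
$A{\left(N \right)} = \frac{1}{-1441 + N}$
$z{\left(x \right)} = \frac{3375 x}{7}$ ($z{\left(x \right)} = \left(\frac{120}{7} - -465\right) x = \left(\frac{120}{7} + 465\right) x = \frac{3375 x}{7}$)
$z{\left(w{\left(30,-17 \right)} \right)} - A{\left(-1140 \right)} = \frac{3375 \left(-12 - 510\right)}{7} - \frac{1}{-1441 - 1140} = \frac{3375 \left(-12 - 510\right)}{7} - \frac{1}{-2581} = \frac{3375}{7} \left(-522\right) - - \frac{1}{2581} = - \frac{1761750}{7} + \frac{1}{2581} = - \frac{4547076743}{18067}$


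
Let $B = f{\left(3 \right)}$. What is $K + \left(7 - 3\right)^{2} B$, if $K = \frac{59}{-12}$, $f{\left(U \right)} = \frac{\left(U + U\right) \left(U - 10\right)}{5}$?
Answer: $- \frac{8359}{60} \approx -139.32$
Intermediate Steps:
$f{\left(U \right)} = \frac{2 U \left(-10 + U\right)}{5}$ ($f{\left(U \right)} = 2 U \left(-10 + U\right) \frac{1}{5} = \frac{2 U \left(-10 + U\right)}{5}$)
$B = - \frac{42}{5}$ ($B = \frac{2}{5} \cdot 3 \left(-10 + 3\right) = \frac{2}{5} \cdot 3 \left(-7\right) = - \frac{42}{5} \approx -8.4$)
$K = - \frac{59}{12}$ ($K = 59 \left(- \frac{1}{12}\right) = - \frac{59}{12} \approx -4.9167$)
$K + \left(7 - 3\right)^{2} B = - \frac{59}{12} + \left(7 - 3\right)^{2} \left(- \frac{42}{5}\right) = - \frac{59}{12} + 4^{2} \left(- \frac{42}{5}\right) = - \frac{59}{12} + 16 \left(- \frac{42}{5}\right) = - \frac{59}{12} - \frac{672}{5} = - \frac{8359}{60}$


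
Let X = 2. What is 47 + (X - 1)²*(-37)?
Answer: 10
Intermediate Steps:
47 + (X - 1)²*(-37) = 47 + (2 - 1)²*(-37) = 47 + 1²*(-37) = 47 + 1*(-37) = 47 - 37 = 10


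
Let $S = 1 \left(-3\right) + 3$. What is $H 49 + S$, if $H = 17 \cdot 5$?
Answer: $4165$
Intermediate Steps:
$S = 0$ ($S = -3 + 3 = 0$)
$H = 85$
$H 49 + S = 85 \cdot 49 + 0 = 4165 + 0 = 4165$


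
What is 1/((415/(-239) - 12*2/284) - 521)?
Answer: -16969/8871748 ≈ -0.0019127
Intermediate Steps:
1/((415/(-239) - 12*2/284) - 521) = 1/((415*(-1/239) - 24*1/284) - 521) = 1/((-415/239 - 6/71) - 521) = 1/(-30899/16969 - 521) = 1/(-8871748/16969) = -16969/8871748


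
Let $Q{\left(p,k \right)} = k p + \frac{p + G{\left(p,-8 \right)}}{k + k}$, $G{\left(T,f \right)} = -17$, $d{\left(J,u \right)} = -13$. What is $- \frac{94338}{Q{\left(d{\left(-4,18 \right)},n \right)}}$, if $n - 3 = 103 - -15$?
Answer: $\frac{5707449}{95174} \approx 59.969$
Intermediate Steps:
$n = 121$ ($n = 3 + \left(103 - -15\right) = 3 + \left(103 + 15\right) = 3 + 118 = 121$)
$Q{\left(p,k \right)} = k p + \frac{-17 + p}{2 k}$ ($Q{\left(p,k \right)} = k p + \frac{p - 17}{k + k} = k p + \frac{-17 + p}{2 k}$)
$- \frac{94338}{Q{\left(d{\left(-4,18 \right)},n \right)}} = - \frac{94338}{\frac{1}{2} \cdot \frac{1}{121} \left(-17 - 13 + 2 \left(-13\right) 121^{2}\right)} = - \frac{94338}{\frac{1}{2} \cdot \frac{1}{121} \left(-17 - 13 + 2 \left(-13\right) 14641\right)} = - \frac{94338}{\frac{1}{2} \cdot \frac{1}{121} \left(-17 - 13 - 380666\right)} = - \frac{94338}{\frac{1}{2} \cdot \frac{1}{121} \left(-380696\right)} = - \frac{94338}{- \frac{190348}{121}} = \left(-94338\right) \left(- \frac{121}{190348}\right) = \frac{5707449}{95174}$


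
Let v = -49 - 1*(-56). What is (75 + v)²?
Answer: 6724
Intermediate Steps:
v = 7 (v = -49 + 56 = 7)
(75 + v)² = (75 + 7)² = 82² = 6724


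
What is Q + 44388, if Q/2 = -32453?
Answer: -20518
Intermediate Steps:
Q = -64906 (Q = 2*(-32453) = -64906)
Q + 44388 = -64906 + 44388 = -20518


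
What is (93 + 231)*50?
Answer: 16200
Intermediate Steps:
(93 + 231)*50 = 324*50 = 16200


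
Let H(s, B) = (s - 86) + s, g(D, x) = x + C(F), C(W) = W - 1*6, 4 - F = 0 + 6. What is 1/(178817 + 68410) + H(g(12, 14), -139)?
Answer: -18294797/247227 ≈ -74.000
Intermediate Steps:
F = -2 (F = 4 - (0 + 6) = 4 - 1*6 = 4 - 6 = -2)
C(W) = -6 + W (C(W) = W - 6 = -6 + W)
g(D, x) = -8 + x (g(D, x) = x + (-6 - 2) = x - 8 = -8 + x)
H(s, B) = -86 + 2*s (H(s, B) = (-86 + s) + s = -86 + 2*s)
1/(178817 + 68410) + H(g(12, 14), -139) = 1/(178817 + 68410) + (-86 + 2*(-8 + 14)) = 1/247227 + (-86 + 2*6) = 1/247227 + (-86 + 12) = 1/247227 - 74 = -18294797/247227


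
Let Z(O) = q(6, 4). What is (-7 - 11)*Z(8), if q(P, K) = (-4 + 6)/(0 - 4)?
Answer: 9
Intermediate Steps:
q(P, K) = -1/2 (q(P, K) = 2/(-4) = 2*(-1/4) = -1/2)
Z(O) = -1/2
(-7 - 11)*Z(8) = (-7 - 11)*(-1/2) = -18*(-1/2) = 9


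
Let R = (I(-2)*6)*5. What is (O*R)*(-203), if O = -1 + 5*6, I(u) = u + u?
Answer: 706440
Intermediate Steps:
I(u) = 2*u
R = -120 (R = ((2*(-2))*6)*5 = -4*6*5 = -24*5 = -120)
O = 29 (O = -1 + 30 = 29)
(O*R)*(-203) = (29*(-120))*(-203) = -3480*(-203) = 706440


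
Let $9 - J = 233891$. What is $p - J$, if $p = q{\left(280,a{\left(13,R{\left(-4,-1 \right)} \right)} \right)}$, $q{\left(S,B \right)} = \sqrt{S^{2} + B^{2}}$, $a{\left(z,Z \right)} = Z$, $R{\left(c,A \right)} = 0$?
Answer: $234162$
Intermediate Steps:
$J = -233882$ ($J = 9 - 233891 = -233882$)
$q{\left(S,B \right)} = \sqrt{B^{2} + S^{2}}$
$p = 280$ ($p = \sqrt{0^{2} + 280^{2}} = \sqrt{0 + 78400} = \sqrt{78400} = 280$)
$p - J = 280 - -233882 = 280 + 233882 = 234162$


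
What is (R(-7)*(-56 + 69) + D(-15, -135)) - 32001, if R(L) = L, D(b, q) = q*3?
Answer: -32497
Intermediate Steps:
D(b, q) = 3*q
(R(-7)*(-56 + 69) + D(-15, -135)) - 32001 = (-7*(-56 + 69) + 3*(-135)) - 32001 = (-7*13 - 405) - 32001 = (-91 - 405) - 32001 = -496 - 32001 = -32497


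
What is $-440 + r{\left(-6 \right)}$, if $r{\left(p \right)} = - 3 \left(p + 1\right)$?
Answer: $-425$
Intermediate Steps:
$r{\left(p \right)} = -3 - 3 p$ ($r{\left(p \right)} = - 3 \left(1 + p\right) = -3 - 3 p$)
$-440 + r{\left(-6 \right)} = -440 - -15 = -440 + \left(-3 + 18\right) = -440 + 15 = -425$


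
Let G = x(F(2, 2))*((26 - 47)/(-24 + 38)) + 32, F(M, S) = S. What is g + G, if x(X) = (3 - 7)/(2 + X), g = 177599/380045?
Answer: 25818213/760090 ≈ 33.967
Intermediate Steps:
g = 177599/380045 (g = 177599*(1/380045) = 177599/380045 ≈ 0.46731)
x(X) = -4/(2 + X)
G = 67/2 (G = (-4/(2 + 2))*((26 - 47)/(-24 + 38)) + 32 = (-4/4)*(-21/14) + 32 = (-4*1/4)*(-21*1/14) + 32 = -1*(-3/2) + 32 = 3/2 + 32 = 67/2 ≈ 33.500)
g + G = 177599/380045 + 67/2 = 25818213/760090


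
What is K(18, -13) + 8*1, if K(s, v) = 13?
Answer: 21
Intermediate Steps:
K(18, -13) + 8*1 = 13 + 8*1 = 13 + 8 = 21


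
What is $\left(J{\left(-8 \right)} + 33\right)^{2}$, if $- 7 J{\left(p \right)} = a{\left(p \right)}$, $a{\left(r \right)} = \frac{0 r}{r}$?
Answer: $1089$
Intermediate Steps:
$a{\left(r \right)} = 0$ ($a{\left(r \right)} = \frac{0}{r} = 0$)
$J{\left(p \right)} = 0$ ($J{\left(p \right)} = \left(- \frac{1}{7}\right) 0 = 0$)
$\left(J{\left(-8 \right)} + 33\right)^{2} = \left(0 + 33\right)^{2} = 33^{2} = 1089$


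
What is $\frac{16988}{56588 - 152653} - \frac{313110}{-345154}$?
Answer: $\frac{12107717999}{16578609505} \approx 0.73032$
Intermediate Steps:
$\frac{16988}{56588 - 152653} - \frac{313110}{-345154} = \frac{16988}{56588 - 152653} - - \frac{156555}{172577} = \frac{16988}{-96065} + \frac{156555}{172577} = 16988 \left(- \frac{1}{96065}\right) + \frac{156555}{172577} = - \frac{16988}{96065} + \frac{156555}{172577} = \frac{12107717999}{16578609505}$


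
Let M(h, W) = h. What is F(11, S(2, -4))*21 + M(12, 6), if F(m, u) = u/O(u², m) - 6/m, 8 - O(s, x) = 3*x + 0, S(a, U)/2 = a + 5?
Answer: -3084/275 ≈ -11.215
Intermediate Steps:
S(a, U) = 10 + 2*a (S(a, U) = 2*(a + 5) = 2*(5 + a) = 10 + 2*a)
O(s, x) = 8 - 3*x (O(s, x) = 8 - (3*x + 0) = 8 - 3*x)
F(m, u) = -6/m + u/(8 - 3*m) (F(m, u) = u/(8 - 3*m) - 6/m = -6/m + u/(8 - 3*m))
F(11, S(2, -4))*21 + M(12, 6) = ((48 - 18*11 - 1*11*(10 + 2*2))/(11*(-8 + 3*11)))*21 + 12 = ((48 - 198 - 1*11*(10 + 4))/(11*(-8 + 33)))*21 + 12 = ((1/11)*(48 - 198 - 1*11*14)/25)*21 + 12 = ((1/11)*(1/25)*(48 - 198 - 154))*21 + 12 = ((1/11)*(1/25)*(-304))*21 + 12 = -304/275*21 + 12 = -6384/275 + 12 = -3084/275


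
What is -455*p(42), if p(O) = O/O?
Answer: -455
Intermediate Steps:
p(O) = 1
-455*p(42) = -455*1 = -455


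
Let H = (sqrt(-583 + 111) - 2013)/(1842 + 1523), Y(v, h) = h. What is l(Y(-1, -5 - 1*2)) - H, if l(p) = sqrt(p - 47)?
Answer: 2013/3365 + 3*I*sqrt(6) - 2*I*sqrt(118)/3365 ≈ 0.59822 + 7.342*I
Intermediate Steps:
l(p) = sqrt(-47 + p)
H = -2013/3365 + 2*I*sqrt(118)/3365 (H = (sqrt(-472) - 2013)/3365 = (2*I*sqrt(118) - 2013)*(1/3365) = (-2013 + 2*I*sqrt(118))*(1/3365) = -2013/3365 + 2*I*sqrt(118)/3365 ≈ -0.59822 + 0.0064563*I)
l(Y(-1, -5 - 1*2)) - H = sqrt(-47 + (-5 - 1*2)) - (-2013/3365 + 2*I*sqrt(118)/3365) = sqrt(-47 + (-5 - 2)) + (2013/3365 - 2*I*sqrt(118)/3365) = sqrt(-47 - 7) + (2013/3365 - 2*I*sqrt(118)/3365) = sqrt(-54) + (2013/3365 - 2*I*sqrt(118)/3365) = 3*I*sqrt(6) + (2013/3365 - 2*I*sqrt(118)/3365) = 2013/3365 + 3*I*sqrt(6) - 2*I*sqrt(118)/3365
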